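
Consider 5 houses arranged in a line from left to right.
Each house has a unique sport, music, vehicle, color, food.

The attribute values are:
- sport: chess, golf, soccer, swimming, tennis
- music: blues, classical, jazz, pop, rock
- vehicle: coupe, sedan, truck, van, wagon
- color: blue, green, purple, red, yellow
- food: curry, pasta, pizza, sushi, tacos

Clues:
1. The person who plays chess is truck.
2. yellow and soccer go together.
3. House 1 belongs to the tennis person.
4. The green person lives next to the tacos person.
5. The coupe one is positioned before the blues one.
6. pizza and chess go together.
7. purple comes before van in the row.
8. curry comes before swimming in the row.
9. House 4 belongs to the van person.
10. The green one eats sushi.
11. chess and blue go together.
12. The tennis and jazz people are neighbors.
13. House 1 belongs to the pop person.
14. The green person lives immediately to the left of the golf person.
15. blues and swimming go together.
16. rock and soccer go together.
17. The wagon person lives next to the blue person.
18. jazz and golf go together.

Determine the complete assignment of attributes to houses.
Solution:

House | Sport | Music | Vehicle | Color | Food
----------------------------------------------
  1   | tennis | pop | coupe | green | sushi
  2   | golf | jazz | wagon | purple | tacos
  3   | chess | classical | truck | blue | pizza
  4   | soccer | rock | van | yellow | curry
  5   | swimming | blues | sedan | red | pasta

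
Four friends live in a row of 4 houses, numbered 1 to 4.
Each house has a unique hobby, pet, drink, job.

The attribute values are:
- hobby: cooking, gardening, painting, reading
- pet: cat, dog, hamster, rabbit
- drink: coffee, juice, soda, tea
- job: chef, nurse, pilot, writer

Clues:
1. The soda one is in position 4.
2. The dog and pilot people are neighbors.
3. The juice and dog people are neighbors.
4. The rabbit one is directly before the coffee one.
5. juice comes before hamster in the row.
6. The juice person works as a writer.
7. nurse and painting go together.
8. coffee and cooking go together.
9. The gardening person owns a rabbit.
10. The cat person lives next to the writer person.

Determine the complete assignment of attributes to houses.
Solution:

House | Hobby | Pet | Drink | Job
---------------------------------
  1   | painting | cat | tea | nurse
  2   | gardening | rabbit | juice | writer
  3   | cooking | dog | coffee | chef
  4   | reading | hamster | soda | pilot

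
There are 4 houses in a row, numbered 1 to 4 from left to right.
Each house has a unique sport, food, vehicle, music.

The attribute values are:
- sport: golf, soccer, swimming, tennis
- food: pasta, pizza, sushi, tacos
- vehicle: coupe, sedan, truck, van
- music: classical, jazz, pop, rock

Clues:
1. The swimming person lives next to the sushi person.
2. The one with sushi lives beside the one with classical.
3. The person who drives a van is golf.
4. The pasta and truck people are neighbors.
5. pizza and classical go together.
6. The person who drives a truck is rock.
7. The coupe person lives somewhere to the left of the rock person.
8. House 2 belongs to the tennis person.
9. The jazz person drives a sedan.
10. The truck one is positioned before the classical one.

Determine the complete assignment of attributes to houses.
Solution:

House | Sport | Food | Vehicle | Music
--------------------------------------
  1   | swimming | pasta | coupe | pop
  2   | tennis | sushi | truck | rock
  3   | golf | pizza | van | classical
  4   | soccer | tacos | sedan | jazz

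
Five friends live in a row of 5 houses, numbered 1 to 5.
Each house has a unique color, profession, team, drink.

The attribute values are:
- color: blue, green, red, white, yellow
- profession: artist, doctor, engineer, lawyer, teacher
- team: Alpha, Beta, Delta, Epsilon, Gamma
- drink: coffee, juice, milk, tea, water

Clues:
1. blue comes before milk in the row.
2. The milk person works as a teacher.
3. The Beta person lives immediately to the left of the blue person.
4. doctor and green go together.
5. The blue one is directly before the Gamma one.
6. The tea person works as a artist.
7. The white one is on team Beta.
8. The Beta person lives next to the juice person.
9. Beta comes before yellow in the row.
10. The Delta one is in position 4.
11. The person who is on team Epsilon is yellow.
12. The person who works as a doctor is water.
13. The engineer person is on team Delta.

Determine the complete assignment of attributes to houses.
Solution:

House | Color | Profession | Team | Drink
-----------------------------------------
  1   | white | artist | Beta | tea
  2   | blue | lawyer | Alpha | juice
  3   | green | doctor | Gamma | water
  4   | red | engineer | Delta | coffee
  5   | yellow | teacher | Epsilon | milk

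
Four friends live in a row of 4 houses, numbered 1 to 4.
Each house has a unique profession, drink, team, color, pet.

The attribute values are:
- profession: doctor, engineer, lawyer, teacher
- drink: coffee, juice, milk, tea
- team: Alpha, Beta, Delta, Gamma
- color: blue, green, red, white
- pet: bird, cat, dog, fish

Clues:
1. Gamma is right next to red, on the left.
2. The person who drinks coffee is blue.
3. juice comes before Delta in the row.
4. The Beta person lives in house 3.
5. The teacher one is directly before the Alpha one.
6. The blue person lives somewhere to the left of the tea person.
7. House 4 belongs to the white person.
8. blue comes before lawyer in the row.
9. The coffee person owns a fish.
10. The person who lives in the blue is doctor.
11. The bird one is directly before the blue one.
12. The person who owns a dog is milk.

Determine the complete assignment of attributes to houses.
Solution:

House | Profession | Drink | Team | Color | Pet
-----------------------------------------------
  1   | teacher | milk | Gamma | green | dog
  2   | engineer | juice | Alpha | red | bird
  3   | doctor | coffee | Beta | blue | fish
  4   | lawyer | tea | Delta | white | cat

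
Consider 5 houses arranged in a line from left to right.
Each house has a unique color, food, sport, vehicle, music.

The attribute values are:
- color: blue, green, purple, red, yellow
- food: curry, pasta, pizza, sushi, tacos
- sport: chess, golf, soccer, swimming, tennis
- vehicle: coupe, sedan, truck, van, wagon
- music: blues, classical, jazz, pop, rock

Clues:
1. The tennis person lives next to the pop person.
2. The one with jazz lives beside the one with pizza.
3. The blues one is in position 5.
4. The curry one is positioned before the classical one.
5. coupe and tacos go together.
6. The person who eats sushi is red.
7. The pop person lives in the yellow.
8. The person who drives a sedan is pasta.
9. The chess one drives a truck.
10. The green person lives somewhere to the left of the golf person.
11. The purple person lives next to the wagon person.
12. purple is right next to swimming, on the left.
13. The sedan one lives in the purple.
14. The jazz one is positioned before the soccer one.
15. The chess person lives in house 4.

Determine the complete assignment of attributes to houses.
Solution:

House | Color | Food | Sport | Vehicle | Music
----------------------------------------------
  1   | purple | pasta | tennis | sedan | jazz
  2   | yellow | pizza | swimming | wagon | pop
  3   | green | curry | soccer | van | rock
  4   | red | sushi | chess | truck | classical
  5   | blue | tacos | golf | coupe | blues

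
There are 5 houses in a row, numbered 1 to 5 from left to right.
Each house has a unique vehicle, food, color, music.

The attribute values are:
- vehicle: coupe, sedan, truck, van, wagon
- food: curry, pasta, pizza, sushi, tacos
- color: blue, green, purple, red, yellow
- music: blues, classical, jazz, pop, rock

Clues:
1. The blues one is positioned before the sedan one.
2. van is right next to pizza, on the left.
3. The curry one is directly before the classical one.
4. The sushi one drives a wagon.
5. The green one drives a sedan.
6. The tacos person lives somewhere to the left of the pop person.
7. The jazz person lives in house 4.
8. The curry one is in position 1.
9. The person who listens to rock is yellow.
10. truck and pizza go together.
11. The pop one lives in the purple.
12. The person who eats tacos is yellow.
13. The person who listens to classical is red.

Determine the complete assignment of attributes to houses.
Solution:

House | Vehicle | Food | Color | Music
--------------------------------------
  1   | van | curry | blue | blues
  2   | truck | pizza | red | classical
  3   | coupe | tacos | yellow | rock
  4   | sedan | pasta | green | jazz
  5   | wagon | sushi | purple | pop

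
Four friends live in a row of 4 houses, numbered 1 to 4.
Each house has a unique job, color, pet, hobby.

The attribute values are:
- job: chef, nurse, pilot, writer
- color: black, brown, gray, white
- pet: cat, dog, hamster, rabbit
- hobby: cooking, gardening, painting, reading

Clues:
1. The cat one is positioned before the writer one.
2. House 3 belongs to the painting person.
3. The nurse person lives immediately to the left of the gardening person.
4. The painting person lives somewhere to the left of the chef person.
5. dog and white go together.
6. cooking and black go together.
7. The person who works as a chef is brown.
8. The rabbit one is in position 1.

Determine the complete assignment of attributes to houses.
Solution:

House | Job | Color | Pet | Hobby
---------------------------------
  1   | nurse | black | rabbit | cooking
  2   | pilot | gray | cat | gardening
  3   | writer | white | dog | painting
  4   | chef | brown | hamster | reading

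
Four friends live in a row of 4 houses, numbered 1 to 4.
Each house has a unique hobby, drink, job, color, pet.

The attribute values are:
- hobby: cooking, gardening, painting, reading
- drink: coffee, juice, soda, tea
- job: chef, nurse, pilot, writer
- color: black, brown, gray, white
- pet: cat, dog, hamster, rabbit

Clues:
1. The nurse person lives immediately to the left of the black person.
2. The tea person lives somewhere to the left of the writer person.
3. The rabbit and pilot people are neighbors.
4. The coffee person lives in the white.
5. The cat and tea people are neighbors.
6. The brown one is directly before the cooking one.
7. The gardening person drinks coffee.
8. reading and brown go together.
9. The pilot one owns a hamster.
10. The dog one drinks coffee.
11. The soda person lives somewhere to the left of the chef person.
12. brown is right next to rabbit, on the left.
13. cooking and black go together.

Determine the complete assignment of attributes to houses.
Solution:

House | Hobby | Drink | Job | Color | Pet
-----------------------------------------
  1   | reading | soda | nurse | brown | cat
  2   | cooking | tea | chef | black | rabbit
  3   | painting | juice | pilot | gray | hamster
  4   | gardening | coffee | writer | white | dog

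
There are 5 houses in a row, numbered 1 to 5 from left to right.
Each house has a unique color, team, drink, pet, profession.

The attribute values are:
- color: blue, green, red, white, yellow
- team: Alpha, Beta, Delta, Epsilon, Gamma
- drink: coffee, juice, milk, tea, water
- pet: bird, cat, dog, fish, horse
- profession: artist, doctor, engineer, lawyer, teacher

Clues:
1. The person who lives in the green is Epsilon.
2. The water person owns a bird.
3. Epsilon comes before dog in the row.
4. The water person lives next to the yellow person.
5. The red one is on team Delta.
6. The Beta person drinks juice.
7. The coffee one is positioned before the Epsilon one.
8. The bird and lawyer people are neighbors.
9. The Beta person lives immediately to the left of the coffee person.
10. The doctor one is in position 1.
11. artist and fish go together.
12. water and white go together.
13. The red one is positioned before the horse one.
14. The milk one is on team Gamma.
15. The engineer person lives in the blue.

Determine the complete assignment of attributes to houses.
Solution:

House | Color | Team | Drink | Pet | Profession
-----------------------------------------------
  1   | white | Alpha | water | bird | doctor
  2   | yellow | Beta | juice | cat | lawyer
  3   | red | Delta | coffee | fish | artist
  4   | green | Epsilon | tea | horse | teacher
  5   | blue | Gamma | milk | dog | engineer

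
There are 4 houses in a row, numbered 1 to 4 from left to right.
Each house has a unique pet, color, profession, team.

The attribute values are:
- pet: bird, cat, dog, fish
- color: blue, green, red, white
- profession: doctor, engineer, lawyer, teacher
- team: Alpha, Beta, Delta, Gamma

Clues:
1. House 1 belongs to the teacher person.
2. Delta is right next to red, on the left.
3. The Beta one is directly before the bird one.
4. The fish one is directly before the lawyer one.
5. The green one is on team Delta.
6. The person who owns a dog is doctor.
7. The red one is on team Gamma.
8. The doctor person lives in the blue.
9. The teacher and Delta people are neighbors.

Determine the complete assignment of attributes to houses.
Solution:

House | Pet | Color | Profession | Team
---------------------------------------
  1   | fish | white | teacher | Beta
  2   | bird | green | lawyer | Delta
  3   | cat | red | engineer | Gamma
  4   | dog | blue | doctor | Alpha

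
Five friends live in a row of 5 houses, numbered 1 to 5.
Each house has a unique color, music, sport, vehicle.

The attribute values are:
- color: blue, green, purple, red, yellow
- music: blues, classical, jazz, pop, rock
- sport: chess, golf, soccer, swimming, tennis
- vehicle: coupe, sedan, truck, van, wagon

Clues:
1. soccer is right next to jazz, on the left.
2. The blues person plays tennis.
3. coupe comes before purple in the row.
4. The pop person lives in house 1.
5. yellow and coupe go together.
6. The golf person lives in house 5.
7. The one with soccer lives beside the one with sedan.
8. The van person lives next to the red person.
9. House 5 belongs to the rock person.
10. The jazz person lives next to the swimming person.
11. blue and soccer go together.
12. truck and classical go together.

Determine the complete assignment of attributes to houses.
Solution:

House | Color | Music | Sport | Vehicle
---------------------------------------
  1   | blue | pop | soccer | van
  2   | red | jazz | chess | sedan
  3   | green | classical | swimming | truck
  4   | yellow | blues | tennis | coupe
  5   | purple | rock | golf | wagon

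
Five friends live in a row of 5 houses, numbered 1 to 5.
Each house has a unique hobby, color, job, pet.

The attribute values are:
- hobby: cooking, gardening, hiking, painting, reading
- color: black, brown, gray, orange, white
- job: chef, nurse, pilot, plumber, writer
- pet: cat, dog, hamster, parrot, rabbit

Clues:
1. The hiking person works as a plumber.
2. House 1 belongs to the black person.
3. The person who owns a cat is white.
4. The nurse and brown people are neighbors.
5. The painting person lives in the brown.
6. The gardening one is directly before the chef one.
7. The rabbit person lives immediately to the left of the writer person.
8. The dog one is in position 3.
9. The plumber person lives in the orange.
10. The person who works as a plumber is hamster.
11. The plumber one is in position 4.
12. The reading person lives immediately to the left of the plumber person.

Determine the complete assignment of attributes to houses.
Solution:

House | Hobby | Color | Job | Pet
---------------------------------
  1   | gardening | black | nurse | parrot
  2   | painting | brown | chef | rabbit
  3   | reading | gray | writer | dog
  4   | hiking | orange | plumber | hamster
  5   | cooking | white | pilot | cat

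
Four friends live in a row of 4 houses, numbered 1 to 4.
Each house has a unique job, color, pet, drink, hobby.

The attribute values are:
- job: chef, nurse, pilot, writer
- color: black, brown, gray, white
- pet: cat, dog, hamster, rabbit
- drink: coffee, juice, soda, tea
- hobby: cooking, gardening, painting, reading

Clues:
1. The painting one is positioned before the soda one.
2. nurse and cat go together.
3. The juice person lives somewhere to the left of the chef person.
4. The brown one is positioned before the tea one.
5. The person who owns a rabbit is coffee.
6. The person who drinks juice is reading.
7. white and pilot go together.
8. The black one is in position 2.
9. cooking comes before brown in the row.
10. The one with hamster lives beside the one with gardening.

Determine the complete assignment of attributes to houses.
Solution:

House | Job | Color | Pet | Drink | Hobby
-----------------------------------------
  1   | pilot | white | rabbit | coffee | painting
  2   | nurse | black | cat | soda | cooking
  3   | writer | brown | hamster | juice | reading
  4   | chef | gray | dog | tea | gardening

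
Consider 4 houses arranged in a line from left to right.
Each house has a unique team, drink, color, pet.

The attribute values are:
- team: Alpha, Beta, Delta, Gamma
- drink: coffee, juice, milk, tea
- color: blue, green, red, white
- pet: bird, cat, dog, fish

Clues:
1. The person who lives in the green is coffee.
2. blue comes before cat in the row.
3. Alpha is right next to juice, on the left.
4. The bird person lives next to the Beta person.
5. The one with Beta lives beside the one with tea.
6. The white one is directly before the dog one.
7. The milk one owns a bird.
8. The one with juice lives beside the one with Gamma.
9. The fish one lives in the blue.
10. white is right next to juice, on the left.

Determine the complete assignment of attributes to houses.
Solution:

House | Team | Drink | Color | Pet
----------------------------------
  1   | Alpha | milk | white | bird
  2   | Beta | juice | red | dog
  3   | Gamma | tea | blue | fish
  4   | Delta | coffee | green | cat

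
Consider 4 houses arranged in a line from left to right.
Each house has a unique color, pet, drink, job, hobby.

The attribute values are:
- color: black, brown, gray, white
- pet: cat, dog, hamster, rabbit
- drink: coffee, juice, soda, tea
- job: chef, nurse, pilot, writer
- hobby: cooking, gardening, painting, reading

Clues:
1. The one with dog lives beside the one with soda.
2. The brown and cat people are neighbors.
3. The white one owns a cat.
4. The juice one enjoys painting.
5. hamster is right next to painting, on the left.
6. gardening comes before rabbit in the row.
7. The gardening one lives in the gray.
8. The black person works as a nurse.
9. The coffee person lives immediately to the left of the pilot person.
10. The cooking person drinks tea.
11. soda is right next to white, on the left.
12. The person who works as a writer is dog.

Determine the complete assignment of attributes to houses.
Solution:

House | Color | Pet | Drink | Job | Hobby
-----------------------------------------
  1   | gray | dog | coffee | writer | gardening
  2   | brown | hamster | soda | pilot | reading
  3   | white | cat | juice | chef | painting
  4   | black | rabbit | tea | nurse | cooking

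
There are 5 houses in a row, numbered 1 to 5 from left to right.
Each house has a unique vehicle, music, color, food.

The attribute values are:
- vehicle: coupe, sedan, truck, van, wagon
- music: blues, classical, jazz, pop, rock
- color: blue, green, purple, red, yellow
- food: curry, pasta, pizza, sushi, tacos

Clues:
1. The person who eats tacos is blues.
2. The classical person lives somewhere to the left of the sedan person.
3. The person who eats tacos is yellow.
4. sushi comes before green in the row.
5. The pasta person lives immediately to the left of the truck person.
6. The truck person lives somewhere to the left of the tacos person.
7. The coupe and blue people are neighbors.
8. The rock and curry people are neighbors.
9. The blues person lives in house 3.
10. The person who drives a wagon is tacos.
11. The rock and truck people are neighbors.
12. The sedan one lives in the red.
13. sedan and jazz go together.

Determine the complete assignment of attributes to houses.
Solution:

House | Vehicle | Music | Color | Food
--------------------------------------
  1   | coupe | rock | purple | pasta
  2   | truck | classical | blue | curry
  3   | wagon | blues | yellow | tacos
  4   | sedan | jazz | red | sushi
  5   | van | pop | green | pizza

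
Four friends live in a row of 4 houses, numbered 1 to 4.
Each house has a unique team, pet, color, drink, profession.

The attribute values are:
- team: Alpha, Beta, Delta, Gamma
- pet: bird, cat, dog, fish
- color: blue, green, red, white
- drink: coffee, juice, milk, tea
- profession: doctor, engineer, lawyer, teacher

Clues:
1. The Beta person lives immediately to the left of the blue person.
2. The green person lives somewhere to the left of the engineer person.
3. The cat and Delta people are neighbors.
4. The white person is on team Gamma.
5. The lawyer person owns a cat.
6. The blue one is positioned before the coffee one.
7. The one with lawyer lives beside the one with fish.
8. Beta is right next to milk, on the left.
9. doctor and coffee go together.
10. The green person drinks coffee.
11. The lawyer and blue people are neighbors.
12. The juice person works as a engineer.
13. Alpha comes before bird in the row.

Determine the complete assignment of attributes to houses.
Solution:

House | Team | Pet | Color | Drink | Profession
-----------------------------------------------
  1   | Beta | cat | red | tea | lawyer
  2   | Delta | fish | blue | milk | teacher
  3   | Alpha | dog | green | coffee | doctor
  4   | Gamma | bird | white | juice | engineer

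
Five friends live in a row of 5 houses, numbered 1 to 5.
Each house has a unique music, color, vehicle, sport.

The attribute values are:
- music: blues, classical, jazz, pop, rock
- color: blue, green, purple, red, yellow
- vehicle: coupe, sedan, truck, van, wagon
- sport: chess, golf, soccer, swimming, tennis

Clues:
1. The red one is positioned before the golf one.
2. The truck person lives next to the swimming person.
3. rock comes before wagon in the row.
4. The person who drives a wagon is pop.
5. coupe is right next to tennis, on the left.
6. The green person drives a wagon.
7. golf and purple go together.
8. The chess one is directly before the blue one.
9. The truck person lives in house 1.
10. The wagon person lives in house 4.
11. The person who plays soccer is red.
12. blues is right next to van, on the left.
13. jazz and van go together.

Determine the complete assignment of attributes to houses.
Solution:

House | Music | Color | Vehicle | Sport
---------------------------------------
  1   | blues | yellow | truck | chess
  2   | jazz | blue | van | swimming
  3   | rock | red | coupe | soccer
  4   | pop | green | wagon | tennis
  5   | classical | purple | sedan | golf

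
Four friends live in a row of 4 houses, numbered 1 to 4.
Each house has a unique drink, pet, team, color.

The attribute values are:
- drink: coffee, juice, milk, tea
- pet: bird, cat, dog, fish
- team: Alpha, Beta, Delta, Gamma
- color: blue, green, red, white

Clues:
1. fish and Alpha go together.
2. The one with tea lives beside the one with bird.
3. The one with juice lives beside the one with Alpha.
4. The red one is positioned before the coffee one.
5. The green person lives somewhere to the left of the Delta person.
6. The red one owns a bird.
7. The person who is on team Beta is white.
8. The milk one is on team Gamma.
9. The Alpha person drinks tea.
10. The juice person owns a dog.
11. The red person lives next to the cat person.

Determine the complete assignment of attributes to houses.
Solution:

House | Drink | Pet | Team | Color
----------------------------------
  1   | juice | dog | Beta | white
  2   | tea | fish | Alpha | green
  3   | milk | bird | Gamma | red
  4   | coffee | cat | Delta | blue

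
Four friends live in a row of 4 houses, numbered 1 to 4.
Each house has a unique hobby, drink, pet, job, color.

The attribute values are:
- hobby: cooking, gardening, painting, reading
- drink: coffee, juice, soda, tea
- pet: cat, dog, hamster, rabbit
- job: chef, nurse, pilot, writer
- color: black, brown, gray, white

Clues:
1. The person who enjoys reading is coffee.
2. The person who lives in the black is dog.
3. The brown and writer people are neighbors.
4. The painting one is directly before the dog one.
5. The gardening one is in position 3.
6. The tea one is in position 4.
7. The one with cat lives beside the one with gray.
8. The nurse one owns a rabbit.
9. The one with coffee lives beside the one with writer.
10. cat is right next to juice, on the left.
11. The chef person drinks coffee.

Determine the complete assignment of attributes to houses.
Solution:

House | Hobby | Drink | Pet | Job | Color
-----------------------------------------
  1   | reading | coffee | cat | chef | brown
  2   | painting | juice | hamster | writer | gray
  3   | gardening | soda | dog | pilot | black
  4   | cooking | tea | rabbit | nurse | white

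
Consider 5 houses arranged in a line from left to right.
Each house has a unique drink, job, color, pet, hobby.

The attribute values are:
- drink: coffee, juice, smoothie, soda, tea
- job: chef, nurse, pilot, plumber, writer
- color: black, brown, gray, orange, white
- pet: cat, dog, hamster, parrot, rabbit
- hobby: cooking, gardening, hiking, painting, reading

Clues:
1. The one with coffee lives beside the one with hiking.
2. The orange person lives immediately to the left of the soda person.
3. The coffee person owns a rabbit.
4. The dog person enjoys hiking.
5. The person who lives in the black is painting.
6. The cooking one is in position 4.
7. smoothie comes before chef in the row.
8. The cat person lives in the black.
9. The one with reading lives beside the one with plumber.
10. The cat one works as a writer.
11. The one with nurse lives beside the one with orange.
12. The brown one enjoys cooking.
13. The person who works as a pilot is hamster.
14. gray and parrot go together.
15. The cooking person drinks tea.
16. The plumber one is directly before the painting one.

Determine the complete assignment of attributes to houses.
Solution:

House | Drink | Job | Color | Pet | Hobby
-----------------------------------------
  1   | coffee | nurse | white | rabbit | reading
  2   | smoothie | plumber | orange | dog | hiking
  3   | soda | writer | black | cat | painting
  4   | tea | pilot | brown | hamster | cooking
  5   | juice | chef | gray | parrot | gardening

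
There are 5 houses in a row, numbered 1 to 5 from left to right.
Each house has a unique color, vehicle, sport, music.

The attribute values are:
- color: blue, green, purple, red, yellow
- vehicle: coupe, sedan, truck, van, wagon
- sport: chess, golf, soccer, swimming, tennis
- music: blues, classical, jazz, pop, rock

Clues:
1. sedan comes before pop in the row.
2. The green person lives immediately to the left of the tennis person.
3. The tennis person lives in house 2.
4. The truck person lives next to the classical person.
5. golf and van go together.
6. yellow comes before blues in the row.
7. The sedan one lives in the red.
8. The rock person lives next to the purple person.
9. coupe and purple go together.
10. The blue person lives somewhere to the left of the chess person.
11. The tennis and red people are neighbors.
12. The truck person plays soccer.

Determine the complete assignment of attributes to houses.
Solution:

House | Color | Vehicle | Sport | Music
---------------------------------------
  1   | green | truck | soccer | jazz
  2   | yellow | wagon | tennis | classical
  3   | red | sedan | swimming | blues
  4   | blue | van | golf | rock
  5   | purple | coupe | chess | pop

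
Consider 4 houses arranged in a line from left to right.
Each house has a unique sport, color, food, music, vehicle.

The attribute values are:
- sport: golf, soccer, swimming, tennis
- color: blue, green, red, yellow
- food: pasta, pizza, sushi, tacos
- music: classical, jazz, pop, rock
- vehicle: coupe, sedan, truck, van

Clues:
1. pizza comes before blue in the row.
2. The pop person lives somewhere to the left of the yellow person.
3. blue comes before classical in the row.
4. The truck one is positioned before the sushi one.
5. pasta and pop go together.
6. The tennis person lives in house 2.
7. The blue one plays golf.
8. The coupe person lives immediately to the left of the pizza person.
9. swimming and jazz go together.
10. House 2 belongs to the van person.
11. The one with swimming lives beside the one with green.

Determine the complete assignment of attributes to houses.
Solution:

House | Sport | Color | Food | Music | Vehicle
----------------------------------------------
  1   | swimming | red | tacos | jazz | coupe
  2   | tennis | green | pizza | rock | van
  3   | golf | blue | pasta | pop | truck
  4   | soccer | yellow | sushi | classical | sedan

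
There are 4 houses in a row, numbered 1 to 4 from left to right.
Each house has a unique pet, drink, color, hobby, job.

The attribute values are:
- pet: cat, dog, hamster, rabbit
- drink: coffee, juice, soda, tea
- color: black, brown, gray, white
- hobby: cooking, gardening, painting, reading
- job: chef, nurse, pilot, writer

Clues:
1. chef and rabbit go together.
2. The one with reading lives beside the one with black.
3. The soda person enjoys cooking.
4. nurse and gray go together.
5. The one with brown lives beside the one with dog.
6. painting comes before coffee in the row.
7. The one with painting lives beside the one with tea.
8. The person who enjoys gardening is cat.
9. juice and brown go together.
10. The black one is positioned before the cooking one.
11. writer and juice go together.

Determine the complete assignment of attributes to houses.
Solution:

House | Pet | Drink | Color | Hobby | Job
-----------------------------------------
  1   | hamster | juice | brown | painting | writer
  2   | dog | tea | gray | reading | nurse
  3   | cat | coffee | black | gardening | pilot
  4   | rabbit | soda | white | cooking | chef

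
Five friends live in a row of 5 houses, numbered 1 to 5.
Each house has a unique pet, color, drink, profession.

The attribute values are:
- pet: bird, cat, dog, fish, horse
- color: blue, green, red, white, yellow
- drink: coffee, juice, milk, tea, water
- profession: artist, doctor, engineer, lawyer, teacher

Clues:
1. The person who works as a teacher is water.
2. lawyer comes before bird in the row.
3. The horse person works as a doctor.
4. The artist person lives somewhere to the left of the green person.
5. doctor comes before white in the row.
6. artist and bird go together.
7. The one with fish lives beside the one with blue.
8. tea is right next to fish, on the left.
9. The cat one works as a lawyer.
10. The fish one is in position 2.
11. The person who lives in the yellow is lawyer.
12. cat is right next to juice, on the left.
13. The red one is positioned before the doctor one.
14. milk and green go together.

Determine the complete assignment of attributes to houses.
Solution:

House | Pet | Color | Drink | Profession
----------------------------------------
  1   | cat | yellow | tea | lawyer
  2   | fish | red | juice | engineer
  3   | bird | blue | coffee | artist
  4   | horse | green | milk | doctor
  5   | dog | white | water | teacher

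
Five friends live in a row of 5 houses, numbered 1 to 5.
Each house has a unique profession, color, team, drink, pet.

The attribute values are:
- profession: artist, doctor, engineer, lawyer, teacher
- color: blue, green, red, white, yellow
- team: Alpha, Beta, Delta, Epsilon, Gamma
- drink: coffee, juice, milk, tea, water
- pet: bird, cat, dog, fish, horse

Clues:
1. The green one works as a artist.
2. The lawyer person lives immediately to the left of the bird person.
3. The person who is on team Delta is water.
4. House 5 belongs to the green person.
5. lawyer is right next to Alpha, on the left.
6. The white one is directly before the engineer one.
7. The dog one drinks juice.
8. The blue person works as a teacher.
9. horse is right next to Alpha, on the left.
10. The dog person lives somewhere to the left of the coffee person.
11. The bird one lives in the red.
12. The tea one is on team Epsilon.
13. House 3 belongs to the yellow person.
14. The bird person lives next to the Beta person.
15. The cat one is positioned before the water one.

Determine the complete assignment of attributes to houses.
Solution:

House | Profession | Color | Team | Drink | Pet
-----------------------------------------------
  1   | lawyer | white | Epsilon | tea | horse
  2   | engineer | red | Alpha | milk | bird
  3   | doctor | yellow | Beta | juice | dog
  4   | teacher | blue | Gamma | coffee | cat
  5   | artist | green | Delta | water | fish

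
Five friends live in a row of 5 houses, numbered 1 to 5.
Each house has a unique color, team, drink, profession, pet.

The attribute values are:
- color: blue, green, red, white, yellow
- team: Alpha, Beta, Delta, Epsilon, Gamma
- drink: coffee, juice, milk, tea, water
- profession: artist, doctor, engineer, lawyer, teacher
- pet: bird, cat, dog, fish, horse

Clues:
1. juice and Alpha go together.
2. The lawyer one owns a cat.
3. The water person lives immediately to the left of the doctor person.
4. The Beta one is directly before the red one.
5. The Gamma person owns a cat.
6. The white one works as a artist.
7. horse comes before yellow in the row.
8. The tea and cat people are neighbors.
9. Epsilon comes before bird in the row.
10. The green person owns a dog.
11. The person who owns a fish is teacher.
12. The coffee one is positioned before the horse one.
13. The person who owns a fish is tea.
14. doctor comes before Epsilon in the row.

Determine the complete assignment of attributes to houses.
Solution:

House | Color | Team | Drink | Profession | Pet
-----------------------------------------------
  1   | blue | Beta | tea | teacher | fish
  2   | red | Gamma | water | lawyer | cat
  3   | green | Delta | coffee | doctor | dog
  4   | white | Epsilon | milk | artist | horse
  5   | yellow | Alpha | juice | engineer | bird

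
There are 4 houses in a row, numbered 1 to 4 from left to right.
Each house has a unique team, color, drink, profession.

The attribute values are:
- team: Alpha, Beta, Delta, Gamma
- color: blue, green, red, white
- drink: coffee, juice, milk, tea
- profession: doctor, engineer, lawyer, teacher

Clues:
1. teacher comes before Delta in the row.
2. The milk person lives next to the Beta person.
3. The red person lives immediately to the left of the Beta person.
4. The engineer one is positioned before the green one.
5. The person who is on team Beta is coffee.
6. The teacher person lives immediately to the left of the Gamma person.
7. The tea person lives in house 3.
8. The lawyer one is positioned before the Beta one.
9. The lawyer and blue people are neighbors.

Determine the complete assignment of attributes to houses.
Solution:

House | Team | Color | Drink | Profession
-----------------------------------------
  1   | Alpha | red | milk | lawyer
  2   | Beta | blue | coffee | teacher
  3   | Gamma | white | tea | engineer
  4   | Delta | green | juice | doctor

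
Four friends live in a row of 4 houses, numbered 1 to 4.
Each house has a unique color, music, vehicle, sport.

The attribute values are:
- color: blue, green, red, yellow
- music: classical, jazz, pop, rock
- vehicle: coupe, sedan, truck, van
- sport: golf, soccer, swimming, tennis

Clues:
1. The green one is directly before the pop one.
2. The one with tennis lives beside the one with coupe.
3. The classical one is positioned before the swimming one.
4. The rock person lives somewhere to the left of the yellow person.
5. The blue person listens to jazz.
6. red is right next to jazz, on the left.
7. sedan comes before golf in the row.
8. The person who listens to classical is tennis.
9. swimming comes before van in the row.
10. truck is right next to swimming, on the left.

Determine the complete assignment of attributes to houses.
Solution:

House | Color | Music | Vehicle | Sport
---------------------------------------
  1   | red | classical | truck | tennis
  2   | blue | jazz | coupe | swimming
  3   | green | rock | sedan | soccer
  4   | yellow | pop | van | golf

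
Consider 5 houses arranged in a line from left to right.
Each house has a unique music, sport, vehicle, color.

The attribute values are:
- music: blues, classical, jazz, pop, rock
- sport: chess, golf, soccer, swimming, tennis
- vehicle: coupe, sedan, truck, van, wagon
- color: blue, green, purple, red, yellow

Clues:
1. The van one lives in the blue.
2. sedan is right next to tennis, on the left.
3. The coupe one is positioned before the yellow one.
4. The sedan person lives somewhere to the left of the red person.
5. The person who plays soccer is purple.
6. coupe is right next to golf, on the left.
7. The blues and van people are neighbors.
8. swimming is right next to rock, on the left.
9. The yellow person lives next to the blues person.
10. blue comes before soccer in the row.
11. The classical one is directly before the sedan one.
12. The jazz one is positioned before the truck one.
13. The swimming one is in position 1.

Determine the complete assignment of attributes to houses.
Solution:

House | Music | Sport | Vehicle | Color
---------------------------------------
  1   | classical | swimming | coupe | green
  2   | rock | golf | sedan | yellow
  3   | blues | tennis | wagon | red
  4   | jazz | chess | van | blue
  5   | pop | soccer | truck | purple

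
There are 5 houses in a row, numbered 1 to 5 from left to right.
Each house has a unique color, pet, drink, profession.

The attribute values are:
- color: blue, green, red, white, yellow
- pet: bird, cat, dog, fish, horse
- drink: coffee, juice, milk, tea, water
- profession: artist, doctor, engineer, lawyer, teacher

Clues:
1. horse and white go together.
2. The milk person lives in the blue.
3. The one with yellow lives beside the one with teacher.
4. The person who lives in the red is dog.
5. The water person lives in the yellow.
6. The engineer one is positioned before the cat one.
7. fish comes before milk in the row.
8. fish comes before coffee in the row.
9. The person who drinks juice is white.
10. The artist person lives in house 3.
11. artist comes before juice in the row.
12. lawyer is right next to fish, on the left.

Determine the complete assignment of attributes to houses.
Solution:

House | Color | Pet | Drink | Profession
----------------------------------------
  1   | yellow | bird | water | lawyer
  2   | green | fish | tea | teacher
  3   | red | dog | coffee | artist
  4   | white | horse | juice | engineer
  5   | blue | cat | milk | doctor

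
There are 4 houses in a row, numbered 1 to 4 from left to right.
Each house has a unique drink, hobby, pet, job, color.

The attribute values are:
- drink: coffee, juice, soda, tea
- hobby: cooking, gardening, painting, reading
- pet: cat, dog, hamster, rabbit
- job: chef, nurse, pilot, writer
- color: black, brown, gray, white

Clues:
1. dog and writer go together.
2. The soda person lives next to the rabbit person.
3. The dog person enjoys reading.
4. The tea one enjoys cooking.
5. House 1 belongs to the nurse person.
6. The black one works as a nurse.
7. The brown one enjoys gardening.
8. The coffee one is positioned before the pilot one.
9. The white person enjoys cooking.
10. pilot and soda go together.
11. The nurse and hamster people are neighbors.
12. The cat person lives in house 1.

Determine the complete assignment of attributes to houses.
Solution:

House | Drink | Hobby | Pet | Job | Color
-----------------------------------------
  1   | coffee | painting | cat | nurse | black
  2   | soda | gardening | hamster | pilot | brown
  3   | tea | cooking | rabbit | chef | white
  4   | juice | reading | dog | writer | gray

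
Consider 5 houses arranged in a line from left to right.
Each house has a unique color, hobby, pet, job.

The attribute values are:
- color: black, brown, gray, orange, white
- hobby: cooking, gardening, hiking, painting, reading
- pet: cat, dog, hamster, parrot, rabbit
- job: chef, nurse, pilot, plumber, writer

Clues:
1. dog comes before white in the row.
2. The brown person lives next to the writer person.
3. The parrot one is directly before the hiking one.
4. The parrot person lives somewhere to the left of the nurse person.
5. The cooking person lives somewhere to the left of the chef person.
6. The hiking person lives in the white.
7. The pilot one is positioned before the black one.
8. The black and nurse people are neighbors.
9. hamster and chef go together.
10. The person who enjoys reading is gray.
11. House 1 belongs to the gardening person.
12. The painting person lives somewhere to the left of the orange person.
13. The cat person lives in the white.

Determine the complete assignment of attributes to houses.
Solution:

House | Color | Hobby | Pet | Job
---------------------------------
  1   | brown | gardening | dog | pilot
  2   | black | painting | parrot | writer
  3   | white | hiking | cat | nurse
  4   | orange | cooking | rabbit | plumber
  5   | gray | reading | hamster | chef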